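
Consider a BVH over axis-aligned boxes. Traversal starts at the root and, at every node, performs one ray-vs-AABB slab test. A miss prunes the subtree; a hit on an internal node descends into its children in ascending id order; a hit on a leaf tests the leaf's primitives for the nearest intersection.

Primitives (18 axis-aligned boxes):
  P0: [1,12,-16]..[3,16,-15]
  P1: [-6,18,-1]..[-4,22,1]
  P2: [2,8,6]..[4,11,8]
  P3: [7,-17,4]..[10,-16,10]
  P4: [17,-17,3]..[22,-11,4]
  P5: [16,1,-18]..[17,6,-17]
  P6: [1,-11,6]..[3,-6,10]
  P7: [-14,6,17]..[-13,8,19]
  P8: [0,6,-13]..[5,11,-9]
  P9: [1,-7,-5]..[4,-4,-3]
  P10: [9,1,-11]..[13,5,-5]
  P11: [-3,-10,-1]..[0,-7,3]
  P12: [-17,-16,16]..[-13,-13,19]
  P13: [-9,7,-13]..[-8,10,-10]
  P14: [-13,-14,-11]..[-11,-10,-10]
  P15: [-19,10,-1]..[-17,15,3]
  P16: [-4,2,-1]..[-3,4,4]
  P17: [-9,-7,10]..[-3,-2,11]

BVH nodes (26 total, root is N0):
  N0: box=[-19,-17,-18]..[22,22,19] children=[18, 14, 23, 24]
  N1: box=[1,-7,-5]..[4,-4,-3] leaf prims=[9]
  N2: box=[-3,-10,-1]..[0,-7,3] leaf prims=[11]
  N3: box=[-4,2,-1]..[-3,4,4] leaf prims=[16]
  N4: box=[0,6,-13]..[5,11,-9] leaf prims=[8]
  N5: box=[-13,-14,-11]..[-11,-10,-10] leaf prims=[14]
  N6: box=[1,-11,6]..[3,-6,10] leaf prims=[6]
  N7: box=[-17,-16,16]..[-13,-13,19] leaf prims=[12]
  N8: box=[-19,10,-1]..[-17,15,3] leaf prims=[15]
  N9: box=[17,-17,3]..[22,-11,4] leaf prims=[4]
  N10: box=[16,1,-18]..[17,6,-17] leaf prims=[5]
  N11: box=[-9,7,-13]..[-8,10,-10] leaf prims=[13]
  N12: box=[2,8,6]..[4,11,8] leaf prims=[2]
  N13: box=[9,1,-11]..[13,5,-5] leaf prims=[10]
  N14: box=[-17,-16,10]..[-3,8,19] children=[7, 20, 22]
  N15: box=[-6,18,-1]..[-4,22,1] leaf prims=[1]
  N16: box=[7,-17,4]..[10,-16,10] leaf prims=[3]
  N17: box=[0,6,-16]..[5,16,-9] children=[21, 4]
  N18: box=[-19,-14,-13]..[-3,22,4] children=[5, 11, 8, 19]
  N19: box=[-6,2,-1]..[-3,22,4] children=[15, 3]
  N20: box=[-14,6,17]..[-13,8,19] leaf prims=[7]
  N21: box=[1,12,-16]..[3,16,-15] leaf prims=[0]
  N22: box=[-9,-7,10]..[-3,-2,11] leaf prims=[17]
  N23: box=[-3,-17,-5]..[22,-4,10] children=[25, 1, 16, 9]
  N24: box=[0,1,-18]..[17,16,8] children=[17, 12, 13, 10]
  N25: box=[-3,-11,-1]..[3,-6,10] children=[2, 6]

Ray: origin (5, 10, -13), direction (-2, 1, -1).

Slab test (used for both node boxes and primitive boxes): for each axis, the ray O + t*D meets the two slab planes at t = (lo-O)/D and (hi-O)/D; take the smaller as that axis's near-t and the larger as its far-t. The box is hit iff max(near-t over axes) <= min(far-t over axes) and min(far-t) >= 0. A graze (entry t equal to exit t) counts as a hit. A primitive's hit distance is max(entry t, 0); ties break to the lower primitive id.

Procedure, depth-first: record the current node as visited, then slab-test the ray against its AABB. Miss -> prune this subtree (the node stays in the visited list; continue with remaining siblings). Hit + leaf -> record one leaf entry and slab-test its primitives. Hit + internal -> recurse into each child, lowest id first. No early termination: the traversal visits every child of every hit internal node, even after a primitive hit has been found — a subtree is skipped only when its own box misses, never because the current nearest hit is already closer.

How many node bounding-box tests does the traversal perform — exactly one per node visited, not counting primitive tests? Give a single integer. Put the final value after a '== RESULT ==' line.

Trace the traversal:
N0 x:[-17/2,12] y:[-27,12] z:[-32,5] -> hit [-17/2,5], descend [14, 18, 23, 24]
  N14 x:[4,11] y:[-26,-2] z:[-32,-23] -> miss, prune
  N18 x:[4,12] y:[-24,12] z:[-17,0] -> miss, prune
  N23 x:[-17/2,4] y:[-27,-14] z:[-23,-8] -> miss, prune
  N24 x:[-6,5/2] y:[-9,6] z:[-21,5] -> hit [-6,5/2], descend [10, 12, 13, 17]
    N10 x:[-6,-11/2] y:[-9,-4] z:[4,5] -> miss, prune
    N12 x:[1/2,3/2] y:[-2,1] z:[-21,-19] -> miss, prune
    N13 x:[-4,-2] y:[-9,-5] z:[-8,-2] -> miss, prune
    N17 x:[0,5/2] y:[-4,6] z:[-4,3] -> hit [0,5/2], descend [4, 21]
      N4 x:[0,5/2] y:[-4,1] z:[-4,0] -> hit [0,0] leaf, test {P8@t=0}
      N21 x:[1,2] y:[2,6] z:[2,3] -> hit [2,2] leaf, test {P0@t=2}

Visited [0, 14, 18, 23, 24, 10, 12, 13, 17, 4, 21]. Tests: 11 box, 2 leaf. Nearest: P8.

== RESULT ==
11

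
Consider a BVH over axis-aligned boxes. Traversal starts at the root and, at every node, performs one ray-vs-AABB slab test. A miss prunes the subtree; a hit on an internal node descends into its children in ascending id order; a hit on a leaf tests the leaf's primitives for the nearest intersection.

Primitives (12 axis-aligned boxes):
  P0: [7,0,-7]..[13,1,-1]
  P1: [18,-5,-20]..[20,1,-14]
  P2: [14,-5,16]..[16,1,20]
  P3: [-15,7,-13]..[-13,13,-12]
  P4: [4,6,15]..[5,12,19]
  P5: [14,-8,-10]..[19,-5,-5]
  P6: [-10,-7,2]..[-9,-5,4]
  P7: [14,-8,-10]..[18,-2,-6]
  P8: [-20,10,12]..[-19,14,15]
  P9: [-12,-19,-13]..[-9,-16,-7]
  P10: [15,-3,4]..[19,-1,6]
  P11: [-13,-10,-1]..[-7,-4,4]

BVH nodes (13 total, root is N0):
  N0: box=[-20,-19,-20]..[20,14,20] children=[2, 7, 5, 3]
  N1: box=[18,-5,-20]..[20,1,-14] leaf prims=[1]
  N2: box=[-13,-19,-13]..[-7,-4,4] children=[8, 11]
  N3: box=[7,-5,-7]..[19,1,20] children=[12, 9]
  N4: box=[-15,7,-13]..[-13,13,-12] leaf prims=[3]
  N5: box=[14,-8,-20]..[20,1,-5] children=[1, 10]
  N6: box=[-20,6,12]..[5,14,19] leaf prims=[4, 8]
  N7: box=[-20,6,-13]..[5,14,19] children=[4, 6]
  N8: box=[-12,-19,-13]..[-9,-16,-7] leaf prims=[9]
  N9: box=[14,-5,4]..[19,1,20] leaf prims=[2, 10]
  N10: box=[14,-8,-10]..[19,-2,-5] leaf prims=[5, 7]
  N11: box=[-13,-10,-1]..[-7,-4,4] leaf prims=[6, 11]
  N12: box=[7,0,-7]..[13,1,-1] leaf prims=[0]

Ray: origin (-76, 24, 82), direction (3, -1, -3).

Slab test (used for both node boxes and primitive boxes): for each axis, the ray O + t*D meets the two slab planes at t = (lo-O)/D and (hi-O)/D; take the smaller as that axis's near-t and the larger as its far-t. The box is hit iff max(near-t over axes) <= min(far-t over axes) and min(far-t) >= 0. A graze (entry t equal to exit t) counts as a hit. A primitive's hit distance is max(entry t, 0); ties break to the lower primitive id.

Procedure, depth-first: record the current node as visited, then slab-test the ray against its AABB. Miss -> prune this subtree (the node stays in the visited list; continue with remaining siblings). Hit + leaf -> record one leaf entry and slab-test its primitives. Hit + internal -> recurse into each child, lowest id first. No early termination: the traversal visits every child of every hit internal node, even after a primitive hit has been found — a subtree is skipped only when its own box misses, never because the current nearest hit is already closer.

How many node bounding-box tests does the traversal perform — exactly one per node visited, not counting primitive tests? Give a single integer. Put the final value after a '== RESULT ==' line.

Trace the traversal:
N0 x:[56/3,32] y:[10,43] z:[62/3,34] -> hit [62/3,32], descend [2, 3, 5, 7]
  N2 x:[21,23] y:[28,43] z:[26,95/3] -> miss, prune
  N3 x:[83/3,95/3] y:[23,29] z:[62/3,89/3] -> hit [83/3,29], descend [9, 12]
    N9 x:[30,95/3] y:[23,29] z:[62/3,26] -> miss, prune
    N12 x:[83/3,89/3] y:[23,24] z:[83/3,89/3] -> miss, prune
  N5 x:[30,32] y:[23,32] z:[29,34] -> hit [30,32], descend [1, 10]
    N1 x:[94/3,32] y:[23,29] z:[32,34] -> miss, prune
    N10 x:[30,95/3] y:[26,32] z:[29,92/3] -> hit [30,92/3] leaf, test {P5@t=30, P7@t=30}
  N7 x:[56/3,27] y:[10,18] z:[21,95/3] -> miss, prune

Summary -> nodes [0, 2, 3, 9, 12, 5, 1, 10, 7]; box-tests=9; leaf-entries=1; first=P5

== RESULT ==
9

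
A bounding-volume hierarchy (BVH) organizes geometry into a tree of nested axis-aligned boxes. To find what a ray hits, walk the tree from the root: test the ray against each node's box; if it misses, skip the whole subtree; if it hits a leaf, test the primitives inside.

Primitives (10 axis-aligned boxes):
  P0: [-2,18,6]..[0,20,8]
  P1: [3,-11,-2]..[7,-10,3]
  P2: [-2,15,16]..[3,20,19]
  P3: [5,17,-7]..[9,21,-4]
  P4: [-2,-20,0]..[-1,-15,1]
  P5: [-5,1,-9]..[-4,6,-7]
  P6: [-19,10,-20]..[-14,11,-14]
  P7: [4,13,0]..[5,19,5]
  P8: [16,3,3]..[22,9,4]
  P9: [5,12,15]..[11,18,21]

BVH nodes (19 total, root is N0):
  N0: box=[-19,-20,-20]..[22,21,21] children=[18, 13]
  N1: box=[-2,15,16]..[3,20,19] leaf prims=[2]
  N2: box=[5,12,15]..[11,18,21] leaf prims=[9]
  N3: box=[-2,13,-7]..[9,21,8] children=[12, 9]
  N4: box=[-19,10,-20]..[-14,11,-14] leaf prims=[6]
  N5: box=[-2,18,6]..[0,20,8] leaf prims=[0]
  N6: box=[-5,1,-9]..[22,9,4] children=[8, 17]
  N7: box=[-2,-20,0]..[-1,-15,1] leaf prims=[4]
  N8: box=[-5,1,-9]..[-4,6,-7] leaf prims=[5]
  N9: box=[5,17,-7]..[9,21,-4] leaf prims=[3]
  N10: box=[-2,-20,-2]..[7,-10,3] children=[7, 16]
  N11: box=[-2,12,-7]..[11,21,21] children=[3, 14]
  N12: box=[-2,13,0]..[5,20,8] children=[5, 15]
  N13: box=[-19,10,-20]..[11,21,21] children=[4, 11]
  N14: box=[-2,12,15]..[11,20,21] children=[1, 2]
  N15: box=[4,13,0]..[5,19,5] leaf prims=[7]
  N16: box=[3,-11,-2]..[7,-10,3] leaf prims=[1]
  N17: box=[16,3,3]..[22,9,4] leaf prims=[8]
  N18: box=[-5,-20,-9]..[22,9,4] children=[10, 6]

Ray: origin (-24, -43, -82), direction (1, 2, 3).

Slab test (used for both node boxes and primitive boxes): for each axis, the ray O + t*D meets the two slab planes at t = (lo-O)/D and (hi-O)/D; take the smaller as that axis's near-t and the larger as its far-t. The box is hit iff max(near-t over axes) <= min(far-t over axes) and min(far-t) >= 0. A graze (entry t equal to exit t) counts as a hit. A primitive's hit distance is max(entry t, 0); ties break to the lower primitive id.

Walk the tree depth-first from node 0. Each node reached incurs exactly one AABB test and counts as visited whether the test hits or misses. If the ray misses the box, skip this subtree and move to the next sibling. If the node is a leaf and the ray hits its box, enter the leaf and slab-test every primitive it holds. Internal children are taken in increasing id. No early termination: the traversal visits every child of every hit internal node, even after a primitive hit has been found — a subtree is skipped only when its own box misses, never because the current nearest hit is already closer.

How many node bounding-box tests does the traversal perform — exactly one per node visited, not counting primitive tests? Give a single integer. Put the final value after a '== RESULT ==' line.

Traverse from the root:
N0 x:[5,46] y:[23/2,32] z:[62/3,103/3] -> hit [62/3,32], descend [13, 18]
  N13 x:[5,35] y:[53/2,32] z:[62/3,103/3] -> hit [53/2,32], descend [4, 11]
    N4 x:[5,10] y:[53/2,27] z:[62/3,68/3] -> miss, prune
    N11 x:[22,35] y:[55/2,32] z:[25,103/3] -> hit [55/2,32], descend [3, 14]
      N3 x:[22,33] y:[28,32] z:[25,30] -> hit [28,30], descend [9, 12]
        N9 x:[29,33] y:[30,32] z:[25,26] -> miss, prune
        N12 x:[22,29] y:[28,63/2] z:[82/3,30] -> hit [28,29], descend [5, 15]
          N5 x:[22,24] y:[61/2,63/2] z:[88/3,30] -> miss, prune
          N15 x:[28,29] y:[28,31] z:[82/3,29] -> hit [28,29] leaf, test {P7@t=28}
      N14 x:[22,35] y:[55/2,63/2] z:[97/3,103/3] -> miss, prune
  N18 x:[19,46] y:[23/2,26] z:[73/3,86/3] -> hit [73/3,26], descend [6, 10]
    N6 x:[19,46] y:[22,26] z:[73/3,86/3] -> hit [73/3,26], descend [8, 17]
      N8 x:[19,20] y:[22,49/2] z:[73/3,25] -> miss, prune
      N17 x:[40,46] y:[23,26] z:[85/3,86/3] -> miss, prune
    N10 x:[22,31] y:[23/2,33/2] z:[80/3,85/3] -> miss, prune

order=[0, 13, 4, 11, 3, 9, 12, 5, 15, 14, 18, 6, 8, 17, 10]  |boxes|=15  |leaves|=1  hit=P7

== RESULT ==
15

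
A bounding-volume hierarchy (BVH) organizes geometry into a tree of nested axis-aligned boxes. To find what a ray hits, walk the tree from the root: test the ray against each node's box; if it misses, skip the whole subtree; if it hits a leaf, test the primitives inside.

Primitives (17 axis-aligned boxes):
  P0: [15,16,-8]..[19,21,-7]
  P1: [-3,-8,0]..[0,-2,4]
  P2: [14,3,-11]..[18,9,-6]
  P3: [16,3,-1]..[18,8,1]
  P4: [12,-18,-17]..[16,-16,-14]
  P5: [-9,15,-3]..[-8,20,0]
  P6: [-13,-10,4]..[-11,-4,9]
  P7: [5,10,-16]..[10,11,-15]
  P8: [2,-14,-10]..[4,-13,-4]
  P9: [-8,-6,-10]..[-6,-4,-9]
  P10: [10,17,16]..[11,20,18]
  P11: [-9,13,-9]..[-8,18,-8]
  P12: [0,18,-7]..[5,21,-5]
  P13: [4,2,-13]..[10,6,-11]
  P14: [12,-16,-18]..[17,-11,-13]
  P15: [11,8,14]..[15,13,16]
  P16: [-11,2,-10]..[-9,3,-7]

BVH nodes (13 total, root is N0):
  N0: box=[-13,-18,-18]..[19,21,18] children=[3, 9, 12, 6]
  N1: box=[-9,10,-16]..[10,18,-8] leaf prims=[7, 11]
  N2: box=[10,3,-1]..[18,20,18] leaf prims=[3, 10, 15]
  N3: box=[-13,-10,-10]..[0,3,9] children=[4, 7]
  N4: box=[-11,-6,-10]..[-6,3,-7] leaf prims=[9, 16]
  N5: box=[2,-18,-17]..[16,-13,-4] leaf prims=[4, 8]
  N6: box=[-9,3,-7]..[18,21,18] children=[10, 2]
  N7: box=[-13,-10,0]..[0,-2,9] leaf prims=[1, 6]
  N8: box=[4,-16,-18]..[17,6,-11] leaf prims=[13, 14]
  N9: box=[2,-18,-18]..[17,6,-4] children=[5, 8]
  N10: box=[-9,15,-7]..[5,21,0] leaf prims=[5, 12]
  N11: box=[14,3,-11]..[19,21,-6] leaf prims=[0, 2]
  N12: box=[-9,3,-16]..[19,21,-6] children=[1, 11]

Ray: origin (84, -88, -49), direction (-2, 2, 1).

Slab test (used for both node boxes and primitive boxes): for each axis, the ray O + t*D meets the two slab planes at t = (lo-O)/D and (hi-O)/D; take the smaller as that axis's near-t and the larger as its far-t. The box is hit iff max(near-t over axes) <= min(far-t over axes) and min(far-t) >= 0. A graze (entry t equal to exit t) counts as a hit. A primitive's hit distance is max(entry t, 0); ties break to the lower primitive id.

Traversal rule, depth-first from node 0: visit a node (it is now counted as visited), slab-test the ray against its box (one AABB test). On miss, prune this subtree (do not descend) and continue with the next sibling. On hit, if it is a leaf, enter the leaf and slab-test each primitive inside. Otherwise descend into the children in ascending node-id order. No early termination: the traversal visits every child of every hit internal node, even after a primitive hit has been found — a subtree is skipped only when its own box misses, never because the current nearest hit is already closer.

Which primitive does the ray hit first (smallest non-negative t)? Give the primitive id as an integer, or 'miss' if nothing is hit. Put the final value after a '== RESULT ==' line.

Traverse from the root:
N0 x:[65/2,97/2] y:[35,109/2] z:[31,67] -> hit [35,97/2], descend [3, 6, 9, 12]
  N3 x:[42,97/2] y:[39,91/2] z:[39,58] -> hit [42,91/2], descend [4, 7]
    N4 x:[45,95/2] y:[41,91/2] z:[39,42] -> miss, prune
    N7 x:[42,97/2] y:[39,43] z:[49,58] -> miss, prune
  N6 x:[33,93/2] y:[91/2,109/2] z:[42,67] -> hit [91/2,93/2], descend [2, 10]
    N2 x:[33,37] y:[91/2,54] z:[48,67] -> miss, prune
    N10 x:[79/2,93/2] y:[103/2,109/2] z:[42,49] -> miss, prune
  N9 x:[67/2,41] y:[35,47] z:[31,45] -> hit [35,41], descend [5, 8]
    N5 x:[34,41] y:[35,75/2] z:[32,45] -> hit [35,75/2] leaf, test {P4@t=35, P8(miss)}
    N8 x:[67/2,40] y:[36,47] z:[31,38] -> hit [36,38] leaf, test {P13(miss), P14@t=36}
  N12 x:[65/2,93/2] y:[91/2,109/2] z:[33,43] -> miss, prune

Summary -> nodes [0, 3, 4, 7, 6, 2, 10, 9, 5, 8, 12]; box-tests=11; leaf-entries=2; first=P4

== RESULT ==
4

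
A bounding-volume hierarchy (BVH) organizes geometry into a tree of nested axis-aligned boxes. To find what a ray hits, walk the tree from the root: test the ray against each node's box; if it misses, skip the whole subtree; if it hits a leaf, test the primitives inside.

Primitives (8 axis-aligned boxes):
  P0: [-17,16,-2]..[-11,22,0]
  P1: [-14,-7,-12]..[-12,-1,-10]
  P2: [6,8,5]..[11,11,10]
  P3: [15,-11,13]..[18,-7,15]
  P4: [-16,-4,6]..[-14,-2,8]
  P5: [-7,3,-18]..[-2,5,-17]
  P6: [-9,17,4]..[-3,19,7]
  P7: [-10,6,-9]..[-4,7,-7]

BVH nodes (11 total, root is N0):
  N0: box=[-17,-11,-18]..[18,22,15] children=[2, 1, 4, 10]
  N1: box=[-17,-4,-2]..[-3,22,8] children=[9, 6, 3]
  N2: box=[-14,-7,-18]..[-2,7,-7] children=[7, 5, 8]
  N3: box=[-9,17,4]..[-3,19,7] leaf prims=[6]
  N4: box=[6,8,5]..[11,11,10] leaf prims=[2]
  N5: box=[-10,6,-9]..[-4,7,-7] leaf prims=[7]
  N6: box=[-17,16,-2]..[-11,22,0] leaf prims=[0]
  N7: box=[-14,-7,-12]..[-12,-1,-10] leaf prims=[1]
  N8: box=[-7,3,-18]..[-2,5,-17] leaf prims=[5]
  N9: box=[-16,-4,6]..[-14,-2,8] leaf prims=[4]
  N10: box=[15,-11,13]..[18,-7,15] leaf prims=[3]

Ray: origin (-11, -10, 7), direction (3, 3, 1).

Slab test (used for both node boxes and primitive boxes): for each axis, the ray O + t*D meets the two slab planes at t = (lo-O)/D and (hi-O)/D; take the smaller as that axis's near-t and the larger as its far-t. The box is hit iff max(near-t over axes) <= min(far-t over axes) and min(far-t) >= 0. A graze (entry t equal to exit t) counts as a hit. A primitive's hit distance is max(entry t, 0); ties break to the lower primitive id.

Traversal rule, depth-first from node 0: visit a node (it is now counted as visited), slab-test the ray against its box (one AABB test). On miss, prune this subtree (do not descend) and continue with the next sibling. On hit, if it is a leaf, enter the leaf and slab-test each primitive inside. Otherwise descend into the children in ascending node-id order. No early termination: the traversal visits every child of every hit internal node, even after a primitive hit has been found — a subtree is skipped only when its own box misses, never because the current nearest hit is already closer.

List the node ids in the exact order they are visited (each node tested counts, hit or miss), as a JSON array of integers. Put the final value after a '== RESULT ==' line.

Traverse from the root:
N0 x:[-2,29/3] y:[-1/3,32/3] z:[-25,8] -> hit [-1/3,8], descend [1, 2, 4, 10]
  N1 x:[-2,8/3] y:[2,32/3] z:[-9,1] -> miss, prune
  N2 x:[-1,3] y:[1,17/3] z:[-25,-14] -> miss, prune
  N4 x:[17/3,22/3] y:[6,7] z:[-2,3] -> miss, prune
  N10 x:[26/3,29/3] y:[-1/3,1] z:[6,8] -> miss, prune

Visited [0, 1, 2, 4, 10]. Tests: 5 box, 0 leaf. Nearest: miss.

== RESULT ==
[0, 1, 2, 4, 10]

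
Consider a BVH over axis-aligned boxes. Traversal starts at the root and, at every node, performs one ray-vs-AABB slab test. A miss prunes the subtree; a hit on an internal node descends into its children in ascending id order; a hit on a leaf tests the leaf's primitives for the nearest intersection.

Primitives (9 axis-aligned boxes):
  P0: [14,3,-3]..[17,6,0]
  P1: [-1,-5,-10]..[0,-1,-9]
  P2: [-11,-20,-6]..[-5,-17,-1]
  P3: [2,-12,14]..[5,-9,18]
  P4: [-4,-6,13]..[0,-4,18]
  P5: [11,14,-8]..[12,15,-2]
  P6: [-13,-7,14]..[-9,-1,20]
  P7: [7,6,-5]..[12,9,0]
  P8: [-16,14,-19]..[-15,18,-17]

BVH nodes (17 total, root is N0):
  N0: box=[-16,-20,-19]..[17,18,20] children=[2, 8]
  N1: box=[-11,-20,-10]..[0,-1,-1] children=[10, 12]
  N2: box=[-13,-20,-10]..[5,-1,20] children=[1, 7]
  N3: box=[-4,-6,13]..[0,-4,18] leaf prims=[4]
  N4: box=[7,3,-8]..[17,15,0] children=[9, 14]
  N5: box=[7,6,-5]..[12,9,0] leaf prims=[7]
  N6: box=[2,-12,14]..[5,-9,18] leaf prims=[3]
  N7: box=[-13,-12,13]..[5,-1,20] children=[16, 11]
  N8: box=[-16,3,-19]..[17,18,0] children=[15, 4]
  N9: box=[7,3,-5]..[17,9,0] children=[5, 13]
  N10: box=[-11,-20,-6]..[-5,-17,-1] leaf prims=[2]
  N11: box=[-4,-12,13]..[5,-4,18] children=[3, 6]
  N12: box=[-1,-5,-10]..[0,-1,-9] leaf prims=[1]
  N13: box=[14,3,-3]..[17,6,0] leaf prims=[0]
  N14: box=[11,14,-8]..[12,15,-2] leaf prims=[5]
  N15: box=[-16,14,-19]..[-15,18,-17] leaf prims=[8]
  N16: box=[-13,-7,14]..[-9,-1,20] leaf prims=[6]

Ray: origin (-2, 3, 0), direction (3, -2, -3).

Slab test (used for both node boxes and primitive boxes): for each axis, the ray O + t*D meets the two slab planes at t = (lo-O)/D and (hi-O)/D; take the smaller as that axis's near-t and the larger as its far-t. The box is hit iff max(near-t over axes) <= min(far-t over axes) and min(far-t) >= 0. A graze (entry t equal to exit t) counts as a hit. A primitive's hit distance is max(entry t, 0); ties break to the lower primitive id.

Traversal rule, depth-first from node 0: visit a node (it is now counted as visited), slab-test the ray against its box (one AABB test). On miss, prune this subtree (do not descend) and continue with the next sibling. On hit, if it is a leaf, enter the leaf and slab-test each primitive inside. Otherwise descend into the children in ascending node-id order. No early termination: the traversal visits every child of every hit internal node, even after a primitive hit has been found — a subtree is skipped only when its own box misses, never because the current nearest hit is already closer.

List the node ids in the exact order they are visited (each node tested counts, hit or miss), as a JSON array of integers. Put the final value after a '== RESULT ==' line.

Walk:
N0 x:[-14/3,19/3] y:[-15/2,23/2] z:[-20/3,19/3] -> hit [-14/3,19/3], descend [2, 8]
  N2 x:[-11/3,7/3] y:[2,23/2] z:[-20/3,10/3] -> hit [2,7/3], descend [1, 7]
    N1 x:[-3,2/3] y:[2,23/2] z:[1/3,10/3] -> miss, prune
    N7 x:[-11/3,7/3] y:[2,15/2] z:[-20/3,-13/3] -> miss, prune
  N8 x:[-14/3,19/3] y:[-15/2,0] z:[0,19/3] -> hit [0,0], descend [4, 15]
    N4 x:[3,19/3] y:[-6,0] z:[0,8/3] -> miss, prune
    N15 x:[-14/3,-13/3] y:[-15/2,-11/2] z:[17/3,19/3] -> miss, prune

Visited [0, 2, 1, 7, 8, 4, 15]. Tests: 7 box, 0 leaf. Nearest: miss.

== RESULT ==
[0, 2, 1, 7, 8, 4, 15]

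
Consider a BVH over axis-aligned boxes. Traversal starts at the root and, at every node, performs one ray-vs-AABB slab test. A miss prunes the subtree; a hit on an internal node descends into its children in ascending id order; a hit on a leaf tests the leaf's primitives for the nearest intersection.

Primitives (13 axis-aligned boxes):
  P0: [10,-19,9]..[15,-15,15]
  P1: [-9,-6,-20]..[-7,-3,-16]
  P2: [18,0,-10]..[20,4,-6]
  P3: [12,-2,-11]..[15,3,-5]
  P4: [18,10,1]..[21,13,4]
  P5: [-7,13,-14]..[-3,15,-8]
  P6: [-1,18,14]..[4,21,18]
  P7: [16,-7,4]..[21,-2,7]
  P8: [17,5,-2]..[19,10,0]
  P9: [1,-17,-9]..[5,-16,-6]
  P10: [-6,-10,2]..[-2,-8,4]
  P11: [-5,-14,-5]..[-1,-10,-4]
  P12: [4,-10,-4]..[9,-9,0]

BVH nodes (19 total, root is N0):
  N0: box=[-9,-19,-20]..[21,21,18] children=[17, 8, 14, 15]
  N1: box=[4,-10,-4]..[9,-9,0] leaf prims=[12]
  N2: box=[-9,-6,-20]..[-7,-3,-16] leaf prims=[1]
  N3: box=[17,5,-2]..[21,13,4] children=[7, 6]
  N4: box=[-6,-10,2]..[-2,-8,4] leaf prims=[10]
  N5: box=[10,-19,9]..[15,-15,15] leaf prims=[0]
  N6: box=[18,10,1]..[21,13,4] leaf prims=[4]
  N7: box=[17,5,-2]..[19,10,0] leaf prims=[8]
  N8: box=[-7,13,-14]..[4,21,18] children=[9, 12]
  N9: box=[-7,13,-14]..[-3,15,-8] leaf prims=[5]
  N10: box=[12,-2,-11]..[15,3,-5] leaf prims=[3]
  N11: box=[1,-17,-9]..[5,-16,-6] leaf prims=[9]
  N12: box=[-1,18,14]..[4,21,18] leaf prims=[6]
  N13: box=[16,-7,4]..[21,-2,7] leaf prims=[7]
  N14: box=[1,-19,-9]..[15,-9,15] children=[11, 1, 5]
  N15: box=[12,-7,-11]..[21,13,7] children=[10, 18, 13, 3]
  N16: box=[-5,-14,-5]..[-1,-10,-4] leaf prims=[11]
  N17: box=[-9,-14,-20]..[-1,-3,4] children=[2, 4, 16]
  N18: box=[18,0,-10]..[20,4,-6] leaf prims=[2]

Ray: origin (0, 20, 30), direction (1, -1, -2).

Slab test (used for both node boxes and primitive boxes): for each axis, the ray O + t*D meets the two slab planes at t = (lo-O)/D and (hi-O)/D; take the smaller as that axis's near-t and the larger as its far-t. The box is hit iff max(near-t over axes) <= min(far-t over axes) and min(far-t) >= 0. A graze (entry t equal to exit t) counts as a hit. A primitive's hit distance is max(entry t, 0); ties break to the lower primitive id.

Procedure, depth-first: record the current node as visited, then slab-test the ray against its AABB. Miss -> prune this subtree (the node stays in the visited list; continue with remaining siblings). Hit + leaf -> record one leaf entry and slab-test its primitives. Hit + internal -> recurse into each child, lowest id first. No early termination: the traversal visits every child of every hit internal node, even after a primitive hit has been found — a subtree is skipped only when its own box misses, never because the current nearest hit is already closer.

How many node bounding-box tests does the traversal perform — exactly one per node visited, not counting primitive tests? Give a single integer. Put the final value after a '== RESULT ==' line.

Walk:
N0 x:[-9,21] y:[-1,39] z:[6,25] -> hit [6,21], descend [8, 14, 15, 17]
  N8 x:[-7,4] y:[-1,7] z:[6,22] -> miss, prune
  N14 x:[1,15] y:[29,39] z:[15/2,39/2] -> miss, prune
  N15 x:[12,21] y:[7,27] z:[23/2,41/2] -> hit [12,41/2], descend [3, 10, 13, 18]
    N3 x:[17,21] y:[7,15] z:[13,16] -> miss, prune
    N10 x:[12,15] y:[17,22] z:[35/2,41/2] -> miss, prune
    N13 x:[16,21] y:[22,27] z:[23/2,13] -> miss, prune
    N18 x:[18,20] y:[16,20] z:[18,20] -> hit [18,20] leaf, test {P2@t=18}
  N17 x:[-9,-1] y:[23,34] z:[13,25] -> miss, prune

Visited [0, 8, 14, 15, 3, 10, 13, 18, 17]. Tests: 9 box, 1 leaf. Nearest: P2.

== RESULT ==
9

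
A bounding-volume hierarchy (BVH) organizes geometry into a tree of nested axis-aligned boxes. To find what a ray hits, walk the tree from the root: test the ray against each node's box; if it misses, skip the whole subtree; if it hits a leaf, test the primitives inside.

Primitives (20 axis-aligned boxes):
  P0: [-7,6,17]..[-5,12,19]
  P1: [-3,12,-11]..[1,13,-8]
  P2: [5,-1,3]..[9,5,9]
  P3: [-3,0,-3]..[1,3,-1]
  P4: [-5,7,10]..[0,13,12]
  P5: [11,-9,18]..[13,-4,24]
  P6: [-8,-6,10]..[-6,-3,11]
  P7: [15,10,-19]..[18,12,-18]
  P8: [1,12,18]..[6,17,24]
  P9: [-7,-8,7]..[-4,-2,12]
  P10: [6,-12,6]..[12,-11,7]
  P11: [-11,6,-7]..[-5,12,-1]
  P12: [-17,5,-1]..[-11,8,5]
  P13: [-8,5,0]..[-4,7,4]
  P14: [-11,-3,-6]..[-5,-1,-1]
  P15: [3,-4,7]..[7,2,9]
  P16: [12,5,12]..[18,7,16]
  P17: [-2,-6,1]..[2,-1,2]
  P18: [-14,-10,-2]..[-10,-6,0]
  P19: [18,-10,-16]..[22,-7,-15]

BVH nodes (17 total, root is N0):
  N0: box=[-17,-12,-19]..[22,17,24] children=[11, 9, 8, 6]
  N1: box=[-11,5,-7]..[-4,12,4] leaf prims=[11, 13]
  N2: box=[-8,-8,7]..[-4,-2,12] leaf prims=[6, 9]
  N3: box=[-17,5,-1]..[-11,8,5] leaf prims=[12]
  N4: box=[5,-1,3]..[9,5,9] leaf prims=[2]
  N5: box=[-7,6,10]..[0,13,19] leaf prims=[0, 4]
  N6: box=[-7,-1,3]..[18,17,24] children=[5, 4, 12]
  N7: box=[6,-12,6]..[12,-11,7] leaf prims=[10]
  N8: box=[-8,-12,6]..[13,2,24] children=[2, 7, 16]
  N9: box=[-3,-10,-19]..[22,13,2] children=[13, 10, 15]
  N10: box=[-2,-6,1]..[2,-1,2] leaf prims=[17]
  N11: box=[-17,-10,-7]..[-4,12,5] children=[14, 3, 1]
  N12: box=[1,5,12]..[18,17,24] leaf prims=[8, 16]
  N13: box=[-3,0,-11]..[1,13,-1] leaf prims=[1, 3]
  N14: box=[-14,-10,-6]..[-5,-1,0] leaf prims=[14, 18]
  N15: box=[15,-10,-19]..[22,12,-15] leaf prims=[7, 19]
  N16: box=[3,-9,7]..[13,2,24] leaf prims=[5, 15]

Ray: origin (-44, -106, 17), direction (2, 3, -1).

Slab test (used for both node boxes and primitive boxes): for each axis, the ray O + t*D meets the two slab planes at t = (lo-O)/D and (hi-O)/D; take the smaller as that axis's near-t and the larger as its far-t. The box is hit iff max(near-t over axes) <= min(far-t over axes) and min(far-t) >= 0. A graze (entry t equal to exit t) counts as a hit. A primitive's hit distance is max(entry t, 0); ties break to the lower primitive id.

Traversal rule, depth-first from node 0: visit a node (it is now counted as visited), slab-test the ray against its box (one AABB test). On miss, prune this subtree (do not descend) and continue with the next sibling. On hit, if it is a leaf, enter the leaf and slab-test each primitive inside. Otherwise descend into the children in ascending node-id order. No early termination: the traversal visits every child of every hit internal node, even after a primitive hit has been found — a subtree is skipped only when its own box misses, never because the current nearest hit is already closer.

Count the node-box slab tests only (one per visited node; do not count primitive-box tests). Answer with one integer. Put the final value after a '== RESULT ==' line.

Trace the traversal:
N0 x:[27/2,33] y:[94/3,41] z:[-7,36] -> hit [94/3,33], descend [6, 8, 9, 11]
  N6 x:[37/2,31] y:[35,41] z:[-7,14] -> miss, prune
  N8 x:[18,57/2] y:[94/3,36] z:[-7,11] -> miss, prune
  N9 x:[41/2,33] y:[32,119/3] z:[15,36] -> hit [32,33], descend [10, 13, 15]
    N10 x:[21,23] y:[100/3,35] z:[15,16] -> miss, prune
    N13 x:[41/2,45/2] y:[106/3,119/3] z:[18,28] -> miss, prune
    N15 x:[59/2,33] y:[32,118/3] z:[32,36] -> hit [32,33] leaf, test {P7(miss), P19@t=32}
  N11 x:[27/2,20] y:[32,118/3] z:[12,24] -> miss, prune

Visited [0, 6, 8, 9, 10, 13, 15, 11]. Tests: 8 box, 1 leaf. Nearest: P19.

== RESULT ==
8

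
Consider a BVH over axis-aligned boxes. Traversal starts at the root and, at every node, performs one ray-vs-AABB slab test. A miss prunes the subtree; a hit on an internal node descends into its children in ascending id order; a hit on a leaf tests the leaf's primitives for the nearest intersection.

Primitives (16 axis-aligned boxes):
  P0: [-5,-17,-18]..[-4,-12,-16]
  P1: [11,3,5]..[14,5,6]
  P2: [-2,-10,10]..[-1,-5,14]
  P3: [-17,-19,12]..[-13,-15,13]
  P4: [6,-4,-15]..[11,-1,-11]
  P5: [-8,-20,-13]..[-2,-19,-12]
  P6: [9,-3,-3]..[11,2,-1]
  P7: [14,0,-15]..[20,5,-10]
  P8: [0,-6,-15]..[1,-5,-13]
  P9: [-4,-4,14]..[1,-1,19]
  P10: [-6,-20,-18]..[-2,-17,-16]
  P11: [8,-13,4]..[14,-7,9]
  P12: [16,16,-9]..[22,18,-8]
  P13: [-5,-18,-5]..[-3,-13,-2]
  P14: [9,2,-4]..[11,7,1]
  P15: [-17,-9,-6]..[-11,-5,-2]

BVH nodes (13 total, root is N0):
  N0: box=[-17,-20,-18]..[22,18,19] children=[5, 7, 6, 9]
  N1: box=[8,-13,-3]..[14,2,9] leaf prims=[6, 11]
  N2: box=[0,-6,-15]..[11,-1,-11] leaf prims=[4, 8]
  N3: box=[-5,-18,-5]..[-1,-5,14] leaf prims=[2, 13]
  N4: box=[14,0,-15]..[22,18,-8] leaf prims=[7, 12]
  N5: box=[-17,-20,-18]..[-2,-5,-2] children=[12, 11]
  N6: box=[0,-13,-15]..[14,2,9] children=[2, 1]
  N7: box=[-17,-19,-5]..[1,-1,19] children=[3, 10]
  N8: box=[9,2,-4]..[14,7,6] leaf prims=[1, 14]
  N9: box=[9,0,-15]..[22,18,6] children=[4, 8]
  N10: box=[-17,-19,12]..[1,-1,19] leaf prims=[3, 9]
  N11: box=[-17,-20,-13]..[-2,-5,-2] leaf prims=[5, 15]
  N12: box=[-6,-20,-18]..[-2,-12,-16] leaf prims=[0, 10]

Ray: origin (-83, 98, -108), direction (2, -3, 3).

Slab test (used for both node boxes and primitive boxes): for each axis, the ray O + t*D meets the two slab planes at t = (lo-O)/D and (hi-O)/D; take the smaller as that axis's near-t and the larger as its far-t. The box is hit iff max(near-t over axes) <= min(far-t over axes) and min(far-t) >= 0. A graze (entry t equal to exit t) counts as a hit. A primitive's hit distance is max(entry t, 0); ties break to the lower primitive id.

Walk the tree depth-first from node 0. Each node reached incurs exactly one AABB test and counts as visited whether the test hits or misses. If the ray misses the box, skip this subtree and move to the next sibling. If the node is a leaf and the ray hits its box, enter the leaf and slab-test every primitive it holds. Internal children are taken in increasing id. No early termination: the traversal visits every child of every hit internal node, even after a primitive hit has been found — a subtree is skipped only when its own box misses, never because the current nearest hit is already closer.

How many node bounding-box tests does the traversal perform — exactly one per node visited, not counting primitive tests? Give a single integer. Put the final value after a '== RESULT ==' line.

Traverse from the root:
N0 x:[33,105/2] y:[80/3,118/3] z:[30,127/3] -> hit [33,118/3], descend [5, 6, 7, 9]
  N5 x:[33,81/2] y:[103/3,118/3] z:[30,106/3] -> hit [103/3,106/3], descend [11, 12]
    N11 x:[33,81/2] y:[103/3,118/3] z:[95/3,106/3] -> hit [103/3,106/3] leaf, test {P5(miss), P15@t=103/3}
    N12 x:[77/2,81/2] y:[110/3,118/3] z:[30,92/3] -> miss, prune
  N6 x:[83/2,97/2] y:[32,37] z:[31,39] -> miss, prune
  N7 x:[33,42] y:[33,39] z:[103/3,127/3] -> hit [103/3,39], descend [3, 10]
    N3 x:[39,41] y:[103/3,116/3] z:[103/3,122/3] -> miss, prune
    N10 x:[33,42] y:[33,39] z:[40,127/3] -> miss, prune
  N9 x:[46,105/2] y:[80/3,98/3] z:[31,38] -> miss, prune

Visited [0, 5, 11, 12, 6, 7, 3, 10, 9]. Tests: 9 box, 1 leaf. Nearest: P15.

== RESULT ==
9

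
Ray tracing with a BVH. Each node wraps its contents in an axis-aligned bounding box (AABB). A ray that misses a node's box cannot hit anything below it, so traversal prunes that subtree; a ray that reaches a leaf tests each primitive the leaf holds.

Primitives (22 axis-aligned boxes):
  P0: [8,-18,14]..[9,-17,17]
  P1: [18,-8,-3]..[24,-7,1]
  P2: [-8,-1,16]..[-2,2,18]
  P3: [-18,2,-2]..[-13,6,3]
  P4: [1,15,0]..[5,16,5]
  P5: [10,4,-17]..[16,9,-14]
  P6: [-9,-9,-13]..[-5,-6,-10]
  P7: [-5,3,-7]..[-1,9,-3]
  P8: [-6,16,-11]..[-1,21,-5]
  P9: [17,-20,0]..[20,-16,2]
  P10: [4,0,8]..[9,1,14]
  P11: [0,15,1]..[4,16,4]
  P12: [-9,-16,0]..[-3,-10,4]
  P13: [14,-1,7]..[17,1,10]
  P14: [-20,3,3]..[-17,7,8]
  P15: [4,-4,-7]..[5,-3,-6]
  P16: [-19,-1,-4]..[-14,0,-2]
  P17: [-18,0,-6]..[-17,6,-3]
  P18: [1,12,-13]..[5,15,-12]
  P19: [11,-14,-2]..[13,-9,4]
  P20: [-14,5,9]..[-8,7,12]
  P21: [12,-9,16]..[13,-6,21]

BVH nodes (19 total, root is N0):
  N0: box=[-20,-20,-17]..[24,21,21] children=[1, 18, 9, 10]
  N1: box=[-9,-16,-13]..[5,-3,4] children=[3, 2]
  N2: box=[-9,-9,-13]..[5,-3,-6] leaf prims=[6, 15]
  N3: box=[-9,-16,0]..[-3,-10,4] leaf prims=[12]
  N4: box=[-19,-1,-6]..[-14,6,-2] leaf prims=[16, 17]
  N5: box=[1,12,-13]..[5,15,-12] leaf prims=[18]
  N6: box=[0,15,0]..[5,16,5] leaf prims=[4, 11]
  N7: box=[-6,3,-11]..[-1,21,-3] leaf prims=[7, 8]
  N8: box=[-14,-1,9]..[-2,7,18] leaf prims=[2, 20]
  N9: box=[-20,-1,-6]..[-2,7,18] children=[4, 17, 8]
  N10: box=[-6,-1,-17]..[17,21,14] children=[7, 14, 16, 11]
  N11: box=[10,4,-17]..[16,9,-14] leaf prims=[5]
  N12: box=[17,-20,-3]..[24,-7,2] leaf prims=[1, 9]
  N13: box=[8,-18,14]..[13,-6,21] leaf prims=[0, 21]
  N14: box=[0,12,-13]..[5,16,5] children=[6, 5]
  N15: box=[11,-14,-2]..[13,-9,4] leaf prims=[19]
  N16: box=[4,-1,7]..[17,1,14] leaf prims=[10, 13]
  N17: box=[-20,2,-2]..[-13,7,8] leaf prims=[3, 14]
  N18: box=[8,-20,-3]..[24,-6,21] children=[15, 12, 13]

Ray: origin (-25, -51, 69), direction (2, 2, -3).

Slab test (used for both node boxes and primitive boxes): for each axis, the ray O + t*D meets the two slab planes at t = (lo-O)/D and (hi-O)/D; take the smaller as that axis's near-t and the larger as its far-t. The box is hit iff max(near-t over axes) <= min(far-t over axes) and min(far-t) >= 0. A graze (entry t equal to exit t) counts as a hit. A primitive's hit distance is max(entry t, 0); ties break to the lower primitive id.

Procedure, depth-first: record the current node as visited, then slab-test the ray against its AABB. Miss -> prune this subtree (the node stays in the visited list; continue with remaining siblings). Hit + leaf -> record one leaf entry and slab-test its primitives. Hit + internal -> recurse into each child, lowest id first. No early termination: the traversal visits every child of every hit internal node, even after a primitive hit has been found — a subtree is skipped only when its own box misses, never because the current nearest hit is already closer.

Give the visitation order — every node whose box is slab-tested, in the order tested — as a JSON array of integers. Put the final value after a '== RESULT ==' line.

Traverse from the root:
N0 x:[5/2,49/2] y:[31/2,36] z:[16,86/3] -> hit [16,49/2], descend [1, 9, 10, 18]
  N1 x:[8,15] y:[35/2,24] z:[65/3,82/3] -> miss, prune
  N9 x:[5/2,23/2] y:[25,29] z:[17,25] -> miss, prune
  N10 x:[19/2,21] y:[25,36] z:[55/3,86/3] -> miss, prune
  N18 x:[33/2,49/2] y:[31/2,45/2] z:[16,24] -> hit [33/2,45/2], descend [12, 13, 15]
    N12 x:[21,49/2] y:[31/2,22] z:[67/3,24] -> miss, prune
    N13 x:[33/2,19] y:[33/2,45/2] z:[16,55/3] -> hit [33/2,55/3] leaf, test {P0(miss), P21(miss)}
    N15 x:[18,19] y:[37/2,21] z:[65/3,71/3] -> miss, prune

Visited [0, 1, 9, 10, 18, 12, 13, 15]. Tests: 8 box, 1 leaf. Nearest: miss.

== RESULT ==
[0, 1, 9, 10, 18, 12, 13, 15]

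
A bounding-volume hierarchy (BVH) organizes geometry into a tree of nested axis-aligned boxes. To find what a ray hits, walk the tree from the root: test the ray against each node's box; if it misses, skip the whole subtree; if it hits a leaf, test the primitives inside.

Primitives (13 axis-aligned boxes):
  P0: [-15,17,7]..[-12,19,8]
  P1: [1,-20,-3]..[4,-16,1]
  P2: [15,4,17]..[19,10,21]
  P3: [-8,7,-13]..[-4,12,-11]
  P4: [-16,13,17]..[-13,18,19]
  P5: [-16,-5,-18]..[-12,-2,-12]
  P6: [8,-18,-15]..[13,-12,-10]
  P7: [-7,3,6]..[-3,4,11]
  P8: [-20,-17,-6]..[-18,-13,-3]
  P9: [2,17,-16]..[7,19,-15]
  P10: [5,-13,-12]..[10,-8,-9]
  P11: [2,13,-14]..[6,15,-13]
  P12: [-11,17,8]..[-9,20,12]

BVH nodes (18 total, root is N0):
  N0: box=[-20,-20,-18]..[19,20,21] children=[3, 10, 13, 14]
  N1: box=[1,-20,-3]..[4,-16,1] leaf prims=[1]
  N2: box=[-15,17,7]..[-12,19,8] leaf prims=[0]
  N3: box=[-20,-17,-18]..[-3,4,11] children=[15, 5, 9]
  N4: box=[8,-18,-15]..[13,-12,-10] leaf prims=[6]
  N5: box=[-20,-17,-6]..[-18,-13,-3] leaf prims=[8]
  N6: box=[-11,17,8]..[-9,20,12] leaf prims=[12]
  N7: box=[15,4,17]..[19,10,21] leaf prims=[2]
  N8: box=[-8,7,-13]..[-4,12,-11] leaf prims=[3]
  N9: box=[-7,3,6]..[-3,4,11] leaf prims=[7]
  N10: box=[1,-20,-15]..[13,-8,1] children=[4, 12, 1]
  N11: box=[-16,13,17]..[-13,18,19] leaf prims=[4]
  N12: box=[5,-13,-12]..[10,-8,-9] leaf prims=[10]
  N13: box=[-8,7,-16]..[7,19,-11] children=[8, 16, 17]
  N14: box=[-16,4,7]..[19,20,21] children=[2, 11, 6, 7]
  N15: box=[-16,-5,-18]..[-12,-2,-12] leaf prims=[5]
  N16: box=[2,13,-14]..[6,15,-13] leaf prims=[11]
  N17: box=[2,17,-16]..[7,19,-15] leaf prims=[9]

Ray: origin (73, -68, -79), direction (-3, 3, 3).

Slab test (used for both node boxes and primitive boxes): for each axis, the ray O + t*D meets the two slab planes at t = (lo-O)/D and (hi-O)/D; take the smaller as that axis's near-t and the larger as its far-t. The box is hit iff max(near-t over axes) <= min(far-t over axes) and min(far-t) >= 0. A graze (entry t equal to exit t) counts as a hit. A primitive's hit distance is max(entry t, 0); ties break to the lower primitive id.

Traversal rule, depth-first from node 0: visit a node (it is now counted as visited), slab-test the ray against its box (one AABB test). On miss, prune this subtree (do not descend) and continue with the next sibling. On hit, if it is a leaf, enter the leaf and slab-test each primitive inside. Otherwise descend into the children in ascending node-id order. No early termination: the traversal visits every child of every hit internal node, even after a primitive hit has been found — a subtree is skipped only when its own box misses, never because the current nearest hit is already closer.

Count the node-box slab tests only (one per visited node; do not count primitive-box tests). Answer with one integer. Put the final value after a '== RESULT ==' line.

Traverse from the root:
N0 x:[18,31] y:[16,88/3] z:[61/3,100/3] -> hit [61/3,88/3], descend [3, 10, 13, 14]
  N3 x:[76/3,31] y:[17,24] z:[61/3,30] -> miss, prune
  N10 x:[20,24] y:[16,20] z:[64/3,80/3] -> miss, prune
  N13 x:[22,27] y:[25,29] z:[21,68/3] -> miss, prune
  N14 x:[18,89/3] y:[24,88/3] z:[86/3,100/3] -> hit [86/3,88/3], descend [2, 6, 7, 11]
    N2 x:[85/3,88/3] y:[85/3,29] z:[86/3,29] -> hit [86/3,29] leaf, test {P0@t=86/3}
    N6 x:[82/3,28] y:[85/3,88/3] z:[29,91/3] -> miss, prune
    N7 x:[18,58/3] y:[24,26] z:[32,100/3] -> miss, prune
    N11 x:[86/3,89/3] y:[27,86/3] z:[32,98/3] -> miss, prune

order=[0, 3, 10, 13, 14, 2, 6, 7, 11]  |boxes|=9  |leaves|=1  hit=P0

== RESULT ==
9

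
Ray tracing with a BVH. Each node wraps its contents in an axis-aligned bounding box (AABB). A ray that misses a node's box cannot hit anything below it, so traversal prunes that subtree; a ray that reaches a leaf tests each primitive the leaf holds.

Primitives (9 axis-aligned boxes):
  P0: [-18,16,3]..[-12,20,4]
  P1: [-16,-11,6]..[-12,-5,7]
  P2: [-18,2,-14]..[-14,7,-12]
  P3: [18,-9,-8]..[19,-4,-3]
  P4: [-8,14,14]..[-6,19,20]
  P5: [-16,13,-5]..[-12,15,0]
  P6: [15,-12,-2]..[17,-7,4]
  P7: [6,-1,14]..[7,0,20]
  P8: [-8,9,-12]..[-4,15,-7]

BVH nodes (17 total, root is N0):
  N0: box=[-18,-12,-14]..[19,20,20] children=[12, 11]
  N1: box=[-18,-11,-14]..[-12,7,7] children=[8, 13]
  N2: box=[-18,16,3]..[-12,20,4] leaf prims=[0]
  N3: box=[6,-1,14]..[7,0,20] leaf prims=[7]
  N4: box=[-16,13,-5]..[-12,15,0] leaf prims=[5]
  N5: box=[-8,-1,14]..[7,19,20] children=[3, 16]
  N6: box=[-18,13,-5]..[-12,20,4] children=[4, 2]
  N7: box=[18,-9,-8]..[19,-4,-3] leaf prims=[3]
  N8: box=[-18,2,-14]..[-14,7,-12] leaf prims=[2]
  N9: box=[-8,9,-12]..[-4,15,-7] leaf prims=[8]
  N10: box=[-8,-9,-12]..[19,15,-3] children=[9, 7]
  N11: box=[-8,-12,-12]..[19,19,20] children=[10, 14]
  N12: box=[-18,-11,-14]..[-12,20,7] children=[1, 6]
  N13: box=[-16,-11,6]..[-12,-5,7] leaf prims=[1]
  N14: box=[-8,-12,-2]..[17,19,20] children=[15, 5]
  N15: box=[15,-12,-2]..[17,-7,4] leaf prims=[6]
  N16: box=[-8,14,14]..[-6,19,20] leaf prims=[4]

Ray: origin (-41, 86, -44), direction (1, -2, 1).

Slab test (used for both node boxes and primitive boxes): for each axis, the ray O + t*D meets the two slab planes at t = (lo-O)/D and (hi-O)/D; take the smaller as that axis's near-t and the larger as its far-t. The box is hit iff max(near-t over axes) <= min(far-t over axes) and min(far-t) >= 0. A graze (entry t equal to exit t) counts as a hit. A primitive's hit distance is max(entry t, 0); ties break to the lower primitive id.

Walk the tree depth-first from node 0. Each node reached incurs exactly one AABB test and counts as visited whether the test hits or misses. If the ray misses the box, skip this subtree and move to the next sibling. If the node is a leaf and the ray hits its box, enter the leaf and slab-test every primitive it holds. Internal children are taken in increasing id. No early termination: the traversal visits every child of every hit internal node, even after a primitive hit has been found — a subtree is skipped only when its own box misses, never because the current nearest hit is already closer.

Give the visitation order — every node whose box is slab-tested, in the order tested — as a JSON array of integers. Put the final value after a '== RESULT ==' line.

Trace the traversal:
N0 x:[23,60] y:[33,49] z:[30,64] -> hit [33,49], descend [11, 12]
  N11 x:[33,60] y:[67/2,49] z:[32,64] -> hit [67/2,49], descend [10, 14]
    N10 x:[33,60] y:[71/2,95/2] z:[32,41] -> hit [71/2,41], descend [7, 9]
      N7 x:[59,60] y:[45,95/2] z:[36,41] -> miss, prune
      N9 x:[33,37] y:[71/2,77/2] z:[32,37] -> hit [71/2,37] leaf, test {P8@t=71/2}
    N14 x:[33,58] y:[67/2,49] z:[42,64] -> hit [42,49], descend [5, 15]
      N5 x:[33,48] y:[67/2,87/2] z:[58,64] -> miss, prune
      N15 x:[56,58] y:[93/2,49] z:[42,48] -> miss, prune
  N12 x:[23,29] y:[33,97/2] z:[30,51] -> miss, prune

Summary -> nodes [0, 11, 10, 7, 9, 14, 5, 15, 12]; box-tests=9; leaf-entries=1; first=P8

== RESULT ==
[0, 11, 10, 7, 9, 14, 5, 15, 12]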